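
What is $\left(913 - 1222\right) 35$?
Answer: $-10815$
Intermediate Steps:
$\left(913 - 1222\right) 35 = \left(-309\right) 35 = -10815$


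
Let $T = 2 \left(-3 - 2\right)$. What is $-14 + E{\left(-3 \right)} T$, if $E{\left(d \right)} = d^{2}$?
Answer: $-104$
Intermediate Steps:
$T = -10$ ($T = 2 \left(-5\right) = -10$)
$-14 + E{\left(-3 \right)} T = -14 + \left(-3\right)^{2} \left(-10\right) = -14 + 9 \left(-10\right) = -14 - 90 = -104$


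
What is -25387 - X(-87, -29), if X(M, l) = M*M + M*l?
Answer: -35479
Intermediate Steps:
X(M, l) = M² + M*l
-25387 - X(-87, -29) = -25387 - (-87)*(-87 - 29) = -25387 - (-87)*(-116) = -25387 - 1*10092 = -25387 - 10092 = -35479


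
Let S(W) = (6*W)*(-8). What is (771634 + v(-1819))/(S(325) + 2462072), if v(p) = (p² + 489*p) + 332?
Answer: 797809/611618 ≈ 1.3044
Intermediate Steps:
S(W) = -48*W
v(p) = 332 + p² + 489*p
(771634 + v(-1819))/(S(325) + 2462072) = (771634 + (332 + (-1819)² + 489*(-1819)))/(-48*325 + 2462072) = (771634 + (332 + 3308761 - 889491))/(-15600 + 2462072) = (771634 + 2419602)/2446472 = 3191236*(1/2446472) = 797809/611618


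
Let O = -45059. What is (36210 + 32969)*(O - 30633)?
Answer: -5236296868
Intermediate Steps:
(36210 + 32969)*(O - 30633) = (36210 + 32969)*(-45059 - 30633) = 69179*(-75692) = -5236296868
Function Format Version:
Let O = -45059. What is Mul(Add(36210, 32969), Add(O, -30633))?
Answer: -5236296868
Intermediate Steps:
Mul(Add(36210, 32969), Add(O, -30633)) = Mul(Add(36210, 32969), Add(-45059, -30633)) = Mul(69179, -75692) = -5236296868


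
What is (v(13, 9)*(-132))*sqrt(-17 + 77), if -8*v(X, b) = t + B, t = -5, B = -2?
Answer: -231*sqrt(15) ≈ -894.66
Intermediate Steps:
v(X, b) = 7/8 (v(X, b) = -(-5 - 2)/8 = -1/8*(-7) = 7/8)
(v(13, 9)*(-132))*sqrt(-17 + 77) = ((7/8)*(-132))*sqrt(-17 + 77) = -231*sqrt(15)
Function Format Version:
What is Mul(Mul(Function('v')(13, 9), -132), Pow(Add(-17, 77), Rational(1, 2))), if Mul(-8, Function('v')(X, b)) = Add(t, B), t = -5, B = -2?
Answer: Mul(-231, Pow(15, Rational(1, 2))) ≈ -894.66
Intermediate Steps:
Function('v')(X, b) = Rational(7, 8) (Function('v')(X, b) = Mul(Rational(-1, 8), Add(-5, -2)) = Mul(Rational(-1, 8), -7) = Rational(7, 8))
Mul(Mul(Function('v')(13, 9), -132), Pow(Add(-17, 77), Rational(1, 2))) = Mul(Mul(Rational(7, 8), -132), Pow(Add(-17, 77), Rational(1, 2))) = Mul(Rational(-231, 2), Pow(60, Rational(1, 2))) = Mul(Rational(-231, 2), Mul(2, Pow(15, Rational(1, 2)))) = Mul(-231, Pow(15, Rational(1, 2)))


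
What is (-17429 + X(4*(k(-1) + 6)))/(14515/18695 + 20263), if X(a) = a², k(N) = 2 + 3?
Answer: -57928327/75766260 ≈ -0.76457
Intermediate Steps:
k(N) = 5
(-17429 + X(4*(k(-1) + 6)))/(14515/18695 + 20263) = (-17429 + (4*(5 + 6))²)/(14515/18695 + 20263) = (-17429 + (4*11)²)/(14515*(1/18695) + 20263) = (-17429 + 44²)/(2903/3739 + 20263) = (-17429 + 1936)/(75766260/3739) = -15493*3739/75766260 = -57928327/75766260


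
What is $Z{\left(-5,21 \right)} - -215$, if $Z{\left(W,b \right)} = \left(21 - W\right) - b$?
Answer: $220$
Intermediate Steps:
$Z{\left(W,b \right)} = 21 - W - b$
$Z{\left(-5,21 \right)} - -215 = \left(21 - -5 - 21\right) - -215 = \left(21 + 5 - 21\right) + 215 = 5 + 215 = 220$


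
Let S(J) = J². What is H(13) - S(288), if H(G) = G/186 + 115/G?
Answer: -200537033/2418 ≈ -82935.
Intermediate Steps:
H(G) = 115/G + G/186 (H(G) = G*(1/186) + 115/G = G/186 + 115/G = 115/G + G/186)
H(13) - S(288) = (115/13 + (1/186)*13) - 1*288² = (115*(1/13) + 13/186) - 1*82944 = (115/13 + 13/186) - 82944 = 21559/2418 - 82944 = -200537033/2418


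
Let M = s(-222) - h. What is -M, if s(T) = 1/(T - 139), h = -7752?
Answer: -2798471/361 ≈ -7752.0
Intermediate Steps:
s(T) = 1/(-139 + T)
M = 2798471/361 (M = 1/(-139 - 222) - 1*(-7752) = 1/(-361) + 7752 = -1/361 + 7752 = 2798471/361 ≈ 7752.0)
-M = -1*2798471/361 = -2798471/361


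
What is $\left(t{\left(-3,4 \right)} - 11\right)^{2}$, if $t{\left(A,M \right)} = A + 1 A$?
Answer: $289$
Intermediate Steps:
$t{\left(A,M \right)} = 2 A$ ($t{\left(A,M \right)} = A + A = 2 A$)
$\left(t{\left(-3,4 \right)} - 11\right)^{2} = \left(2 \left(-3\right) - 11\right)^{2} = \left(-6 - 11\right)^{2} = \left(-17\right)^{2} = 289$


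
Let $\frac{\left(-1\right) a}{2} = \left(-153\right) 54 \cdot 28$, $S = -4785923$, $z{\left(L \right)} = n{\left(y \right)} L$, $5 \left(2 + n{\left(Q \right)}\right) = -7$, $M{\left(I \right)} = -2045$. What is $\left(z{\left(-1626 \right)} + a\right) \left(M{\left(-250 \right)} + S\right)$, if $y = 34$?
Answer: $- \frac{11208642663936}{5} \approx -2.2417 \cdot 10^{12}$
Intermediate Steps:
$n{\left(Q \right)} = - \frac{17}{5}$ ($n{\left(Q \right)} = -2 + \frac{1}{5} \left(-7\right) = -2 - \frac{7}{5} = - \frac{17}{5}$)
$z{\left(L \right)} = - \frac{17 L}{5}$
$a = 462672$ ($a = - 2 \left(-153\right) 54 \cdot 28 = - 2 \left(\left(-8262\right) 28\right) = \left(-2\right) \left(-231336\right) = 462672$)
$\left(z{\left(-1626 \right)} + a\right) \left(M{\left(-250 \right)} + S\right) = \left(\left(- \frac{17}{5}\right) \left(-1626\right) + 462672\right) \left(-2045 - 4785923\right) = \left(\frac{27642}{5} + 462672\right) \left(-4787968\right) = \frac{2341002}{5} \left(-4787968\right) = - \frac{11208642663936}{5}$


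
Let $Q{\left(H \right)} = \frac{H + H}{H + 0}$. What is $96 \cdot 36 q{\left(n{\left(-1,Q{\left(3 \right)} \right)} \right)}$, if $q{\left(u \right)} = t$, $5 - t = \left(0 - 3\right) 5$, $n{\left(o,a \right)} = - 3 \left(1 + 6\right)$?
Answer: $69120$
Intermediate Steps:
$Q{\left(H \right)} = 2$ ($Q{\left(H \right)} = \frac{2 H}{H} = 2$)
$n{\left(o,a \right)} = -21$ ($n{\left(o,a \right)} = \left(-3\right) 7 = -21$)
$t = 20$ ($t = 5 - \left(0 - 3\right) 5 = 5 - \left(-3\right) 5 = 5 - -15 = 5 + 15 = 20$)
$q{\left(u \right)} = 20$
$96 \cdot 36 q{\left(n{\left(-1,Q{\left(3 \right)} \right)} \right)} = 96 \cdot 36 \cdot 20 = 3456 \cdot 20 = 69120$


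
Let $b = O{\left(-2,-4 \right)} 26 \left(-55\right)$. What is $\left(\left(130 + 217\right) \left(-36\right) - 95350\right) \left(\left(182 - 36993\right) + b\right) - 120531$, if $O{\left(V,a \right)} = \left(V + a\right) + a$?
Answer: $2427510731$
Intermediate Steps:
$O{\left(V,a \right)} = V + 2 a$
$b = 14300$ ($b = \left(-2 + 2 \left(-4\right)\right) 26 \left(-55\right) = \left(-2 - 8\right) 26 \left(-55\right) = \left(-10\right) 26 \left(-55\right) = \left(-260\right) \left(-55\right) = 14300$)
$\left(\left(130 + 217\right) \left(-36\right) - 95350\right) \left(\left(182 - 36993\right) + b\right) - 120531 = \left(\left(130 + 217\right) \left(-36\right) - 95350\right) \left(\left(182 - 36993\right) + 14300\right) - 120531 = \left(347 \left(-36\right) - 95350\right) \left(\left(182 - 36993\right) + 14300\right) - 120531 = \left(-12492 - 95350\right) \left(-36811 + 14300\right) - 120531 = \left(-107842\right) \left(-22511\right) - 120531 = 2427631262 - 120531 = 2427510731$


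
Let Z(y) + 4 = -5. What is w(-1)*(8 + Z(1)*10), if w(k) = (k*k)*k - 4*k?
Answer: -246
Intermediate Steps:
Z(y) = -9 (Z(y) = -4 - 5 = -9)
w(k) = k³ - 4*k (w(k) = k²*k - 4*k = k³ - 4*k)
w(-1)*(8 + Z(1)*10) = (-(-4 + (-1)²))*(8 - 9*10) = (-(-4 + 1))*(8 - 90) = -1*(-3)*(-82) = 3*(-82) = -246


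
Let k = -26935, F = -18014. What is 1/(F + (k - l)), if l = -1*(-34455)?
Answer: -1/79404 ≈ -1.2594e-5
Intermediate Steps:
l = 34455
1/(F + (k - l)) = 1/(-18014 + (-26935 - 1*34455)) = 1/(-18014 + (-26935 - 34455)) = 1/(-18014 - 61390) = 1/(-79404) = -1/79404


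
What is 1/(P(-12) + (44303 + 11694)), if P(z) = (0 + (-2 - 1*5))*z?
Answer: 1/56081 ≈ 1.7831e-5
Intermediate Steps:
P(z) = -7*z (P(z) = (0 + (-2 - 5))*z = (0 - 7)*z = -7*z)
1/(P(-12) + (44303 + 11694)) = 1/(-7*(-12) + (44303 + 11694)) = 1/(84 + 55997) = 1/56081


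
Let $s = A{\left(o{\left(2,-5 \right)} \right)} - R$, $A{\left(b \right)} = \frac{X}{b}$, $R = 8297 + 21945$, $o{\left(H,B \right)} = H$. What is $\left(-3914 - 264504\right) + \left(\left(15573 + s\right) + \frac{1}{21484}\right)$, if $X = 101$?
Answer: $- \frac{6080756165}{21484} \approx -2.8304 \cdot 10^{5}$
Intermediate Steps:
$R = 30242$
$A{\left(b \right)} = \frac{101}{b}$
$s = - \frac{60383}{2}$ ($s = \frac{101}{2} - 30242 = - \frac{60383}{2} \approx -30192.0$)
$\left(-3914 - 264504\right) + \left(\left(15573 + s\right) + \frac{1}{21484}\right) = \left(-3914 - 264504\right) + \left(\left(15573 - \frac{60383}{2}\right) + \frac{1}{21484}\right) = -268418 + \left(- \frac{29237}{2} + \frac{1}{21484}\right) = -268418 - \frac{314063853}{21484} = - \frac{6080756165}{21484}$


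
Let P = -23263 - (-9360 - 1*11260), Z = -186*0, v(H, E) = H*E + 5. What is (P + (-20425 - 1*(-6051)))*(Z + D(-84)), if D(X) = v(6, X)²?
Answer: -4237250017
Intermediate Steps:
v(H, E) = 5 + E*H (v(H, E) = E*H + 5 = 5 + E*H)
Z = 0
D(X) = (5 + 6*X)² (D(X) = (5 + X*6)² = (5 + 6*X)²)
P = -2643 (P = -23263 - (-9360 - 11260) = -23263 - 1*(-20620) = -23263 + 20620 = -2643)
(P + (-20425 - 1*(-6051)))*(Z + D(-84)) = (-2643 + (-20425 - 1*(-6051)))*(0 + (5 + 6*(-84))²) = (-2643 + (-20425 + 6051))*(0 + (5 - 504)²) = (-2643 - 14374)*(0 + (-499)²) = -17017*(0 + 249001) = -17017*249001 = -4237250017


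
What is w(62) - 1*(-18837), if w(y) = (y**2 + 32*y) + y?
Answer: 24727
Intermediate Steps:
w(y) = y**2 + 33*y
w(62) - 1*(-18837) = 62*(33 + 62) - 1*(-18837) = 62*95 + 18837 = 5890 + 18837 = 24727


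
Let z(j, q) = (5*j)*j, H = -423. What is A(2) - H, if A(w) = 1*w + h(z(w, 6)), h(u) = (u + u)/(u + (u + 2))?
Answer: 8945/21 ≈ 425.95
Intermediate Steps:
z(j, q) = 5*j**2
h(u) = 2*u/(2 + 2*u) (h(u) = (2*u)/(u + (2 + u)) = (2*u)/(2 + 2*u) = 2*u/(2 + 2*u))
A(w) = w + 5*w**2/(1 + 5*w**2) (A(w) = 1*w + (5*w**2)/(1 + 5*w**2) = w + 5*w**2/(1 + 5*w**2))
A(2) - H = 2*(1 + 5*2 + 5*2**2)/(1 + 5*2**2) - 1*(-423) = 2*(1 + 10 + 5*4)/(1 + 5*4) + 423 = 2*(1 + 10 + 20)/(1 + 20) + 423 = 2*31/21 + 423 = 2*(1/21)*31 + 423 = 62/21 + 423 = 8945/21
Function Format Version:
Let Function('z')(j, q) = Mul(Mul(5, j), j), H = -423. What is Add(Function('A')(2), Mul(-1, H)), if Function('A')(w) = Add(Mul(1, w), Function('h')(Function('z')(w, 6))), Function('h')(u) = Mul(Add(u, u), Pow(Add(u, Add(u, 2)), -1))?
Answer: Rational(8945, 21) ≈ 425.95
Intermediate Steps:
Function('z')(j, q) = Mul(5, Pow(j, 2))
Function('h')(u) = Mul(2, u, Pow(Add(2, Mul(2, u)), -1)) (Function('h')(u) = Mul(Mul(2, u), Pow(Add(u, Add(2, u)), -1)) = Mul(Mul(2, u), Pow(Add(2, Mul(2, u)), -1)) = Mul(2, u, Pow(Add(2, Mul(2, u)), -1)))
Function('A')(w) = Add(w, Mul(5, Pow(w, 2), Pow(Add(1, Mul(5, Pow(w, 2))), -1))) (Function('A')(w) = Add(Mul(1, w), Mul(Mul(5, Pow(w, 2)), Pow(Add(1, Mul(5, Pow(w, 2))), -1))) = Add(w, Mul(5, Pow(w, 2), Pow(Add(1, Mul(5, Pow(w, 2))), -1))))
Add(Function('A')(2), Mul(-1, H)) = Add(Mul(2, Pow(Add(1, Mul(5, Pow(2, 2))), -1), Add(1, Mul(5, 2), Mul(5, Pow(2, 2)))), Mul(-1, -423)) = Add(Mul(2, Pow(Add(1, Mul(5, 4)), -1), Add(1, 10, Mul(5, 4))), 423) = Add(Mul(2, Pow(Add(1, 20), -1), Add(1, 10, 20)), 423) = Add(Mul(2, Pow(21, -1), 31), 423) = Add(Mul(2, Rational(1, 21), 31), 423) = Add(Rational(62, 21), 423) = Rational(8945, 21)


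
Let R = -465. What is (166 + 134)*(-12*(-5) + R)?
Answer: -121500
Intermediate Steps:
(166 + 134)*(-12*(-5) + R) = (166 + 134)*(-12*(-5) - 465) = 300*(60 - 465) = 300*(-405) = -121500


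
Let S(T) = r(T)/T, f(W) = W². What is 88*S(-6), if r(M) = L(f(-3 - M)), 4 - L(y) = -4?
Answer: -352/3 ≈ -117.33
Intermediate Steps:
L(y) = 8 (L(y) = 4 - 1*(-4) = 4 + 4 = 8)
r(M) = 8
S(T) = 8/T
88*S(-6) = 88*(8/(-6)) = 88*(8*(-⅙)) = 88*(-4/3) = -352/3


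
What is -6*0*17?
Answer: 0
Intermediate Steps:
-6*0*17 = 0*17 = 0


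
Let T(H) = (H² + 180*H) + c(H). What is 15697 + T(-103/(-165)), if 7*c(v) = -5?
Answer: 3012807613/190575 ≈ 15809.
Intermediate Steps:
c(v) = -5/7 (c(v) = (⅐)*(-5) = -5/7)
T(H) = -5/7 + H² + 180*H (T(H) = (H² + 180*H) - 5/7 = -5/7 + H² + 180*H)
15697 + T(-103/(-165)) = 15697 + (-5/7 + (-103/(-165))² + 180*(-103/(-165))) = 15697 + (-5/7 + (-103*(-1/165))² + 180*(-103*(-1/165))) = 15697 + (-5/7 + (103/165)² + 180*(103/165)) = 15697 + (-5/7 + 10609/27225 + 1236/11) = 15697 + 21351838/190575 = 3012807613/190575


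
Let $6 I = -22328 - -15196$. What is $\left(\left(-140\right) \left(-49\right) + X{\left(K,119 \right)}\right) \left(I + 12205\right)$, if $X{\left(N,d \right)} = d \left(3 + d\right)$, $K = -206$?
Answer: $235507174$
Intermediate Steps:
$I = - \frac{3566}{3}$ ($I = \frac{-22328 - -15196}{6} = \frac{-22328 + 15196}{6} = \frac{1}{6} \left(-7132\right) = - \frac{3566}{3} \approx -1188.7$)
$\left(\left(-140\right) \left(-49\right) + X{\left(K,119 \right)}\right) \left(I + 12205\right) = \left(\left(-140\right) \left(-49\right) + 119 \left(3 + 119\right)\right) \left(- \frac{3566}{3} + 12205\right) = \left(6860 + 119 \cdot 122\right) \frac{33049}{3} = \left(6860 + 14518\right) \frac{33049}{3} = 21378 \cdot \frac{33049}{3} = 235507174$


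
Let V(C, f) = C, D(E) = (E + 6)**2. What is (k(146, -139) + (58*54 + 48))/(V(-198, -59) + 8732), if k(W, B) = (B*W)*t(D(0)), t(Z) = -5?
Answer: 52325/4267 ≈ 12.263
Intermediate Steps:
D(E) = (6 + E)**2
k(W, B) = -5*B*W (k(W, B) = (B*W)*(-5) = -5*B*W)
(k(146, -139) + (58*54 + 48))/(V(-198, -59) + 8732) = (-5*(-139)*146 + (58*54 + 48))/(-198 + 8732) = (101470 + (3132 + 48))/8534 = (101470 + 3180)*(1/8534) = 104650*(1/8534) = 52325/4267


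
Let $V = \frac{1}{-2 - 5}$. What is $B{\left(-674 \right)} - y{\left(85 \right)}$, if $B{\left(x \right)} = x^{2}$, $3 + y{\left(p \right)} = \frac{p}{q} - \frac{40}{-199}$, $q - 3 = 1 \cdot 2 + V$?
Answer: $\frac{180795997}{398} \approx 4.5426 \cdot 10^{5}$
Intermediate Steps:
$V = - \frac{1}{7}$ ($V = \frac{1}{-7} = - \frac{1}{7} \approx -0.14286$)
$q = \frac{34}{7}$ ($q = 3 + \left(1 \cdot 2 - \frac{1}{7}\right) = 3 + \left(2 - \frac{1}{7}\right) = 3 + \frac{13}{7} = \frac{34}{7} \approx 4.8571$)
$y{\left(p \right)} = - \frac{557}{199} + \frac{7 p}{34}$ ($y{\left(p \right)} = -3 + \left(\frac{p}{\frac{34}{7}} - \frac{40}{-199}\right) = -3 + \left(p \frac{7}{34} - - \frac{40}{199}\right) = -3 + \left(\frac{7 p}{34} + \frac{40}{199}\right) = -3 + \left(\frac{40}{199} + \frac{7 p}{34}\right) = - \frac{557}{199} + \frac{7 p}{34}$)
$B{\left(-674 \right)} - y{\left(85 \right)} = \left(-674\right)^{2} - \left(- \frac{557}{199} + \frac{7}{34} \cdot 85\right) = 454276 - \left(- \frac{557}{199} + \frac{35}{2}\right) = 454276 - \frac{5851}{398} = \frac{180795997}{398}$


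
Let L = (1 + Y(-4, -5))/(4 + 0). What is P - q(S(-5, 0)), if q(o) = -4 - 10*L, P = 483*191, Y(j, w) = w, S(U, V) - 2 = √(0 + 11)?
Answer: 92247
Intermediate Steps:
S(U, V) = 2 + √11 (S(U, V) = 2 + √(0 + 11) = 2 + √11)
L = -1 (L = (1 - 5)/(4 + 0) = -4/4 = -4*¼ = -1)
P = 92253
q(o) = 6 (q(o) = -4 - 10*(-1) = -4 + 10 = 6)
P - q(S(-5, 0)) = 92253 - 1*6 = 92253 - 6 = 92247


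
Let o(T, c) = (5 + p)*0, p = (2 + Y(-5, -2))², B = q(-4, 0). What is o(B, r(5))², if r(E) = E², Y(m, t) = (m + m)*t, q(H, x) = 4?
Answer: 0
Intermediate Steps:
B = 4
Y(m, t) = 2*m*t (Y(m, t) = (2*m)*t = 2*m*t)
p = 484 (p = (2 + 2*(-5)*(-2))² = (2 + 20)² = 22² = 484)
o(T, c) = 0 (o(T, c) = (5 + 484)*0 = 489*0 = 0)
o(B, r(5))² = 0² = 0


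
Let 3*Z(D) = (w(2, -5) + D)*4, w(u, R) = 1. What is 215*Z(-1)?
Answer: 0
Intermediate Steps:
Z(D) = 4/3 + 4*D/3 (Z(D) = ((1 + D)*4)/3 = (4 + 4*D)/3 = 4/3 + 4*D/3)
215*Z(-1) = 215*(4/3 + (4/3)*(-1)) = 215*(4/3 - 4/3) = 215*0 = 0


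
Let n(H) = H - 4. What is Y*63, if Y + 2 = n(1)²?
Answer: 441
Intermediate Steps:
n(H) = -4 + H
Y = 7 (Y = -2 + (-4 + 1)² = -2 + (-3)² = -2 + 9 = 7)
Y*63 = 7*63 = 441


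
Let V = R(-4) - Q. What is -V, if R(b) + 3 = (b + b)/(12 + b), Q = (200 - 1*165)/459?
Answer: 1871/459 ≈ 4.0763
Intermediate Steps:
Q = 35/459 (Q = (200 - 165)*(1/459) = 35*(1/459) = 35/459 ≈ 0.076253)
R(b) = -3 + 2*b/(12 + b) (R(b) = -3 + (b + b)/(12 + b) = -3 + (2*b)/(12 + b) = -3 + 2*b/(12 + b))
V = -1871/459 (V = (-36 - 1*(-4))/(12 - 4) - 1*35/459 = (-36 + 4)/8 - 35/459 = (⅛)*(-32) - 35/459 = -4 - 35/459 = -1871/459 ≈ -4.0763)
-V = -1*(-1871/459) = 1871/459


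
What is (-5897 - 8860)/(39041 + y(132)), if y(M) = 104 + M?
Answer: -14757/39277 ≈ -0.37572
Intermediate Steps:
(-5897 - 8860)/(39041 + y(132)) = (-5897 - 8860)/(39041 + (104 + 132)) = -14757/(39041 + 236) = -14757/39277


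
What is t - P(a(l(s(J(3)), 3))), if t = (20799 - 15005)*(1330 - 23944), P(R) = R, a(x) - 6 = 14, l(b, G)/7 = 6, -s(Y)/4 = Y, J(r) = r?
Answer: -131025536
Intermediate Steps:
s(Y) = -4*Y
l(b, G) = 42 (l(b, G) = 7*6 = 42)
a(x) = 20 (a(x) = 6 + 14 = 20)
t = -131025516 (t = 5794*(-22614) = -131025516)
t - P(a(l(s(J(3)), 3))) = -131025516 - 1*20 = -131025516 - 20 = -131025536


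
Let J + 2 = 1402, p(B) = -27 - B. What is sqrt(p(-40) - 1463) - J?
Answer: -1400 + 5*I*sqrt(58) ≈ -1400.0 + 38.079*I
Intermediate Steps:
J = 1400 (J = -2 + 1402 = 1400)
sqrt(p(-40) - 1463) - J = sqrt((-27 - 1*(-40)) - 1463) - 1*1400 = sqrt((-27 + 40) - 1463) - 1400 = sqrt(13 - 1463) - 1400 = sqrt(-1450) - 1400 = 5*I*sqrt(58) - 1400 = -1400 + 5*I*sqrt(58)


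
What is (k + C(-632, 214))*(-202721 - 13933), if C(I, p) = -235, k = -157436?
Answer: 34160052834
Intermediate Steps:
(k + C(-632, 214))*(-202721 - 13933) = (-157436 - 235)*(-202721 - 13933) = -157671*(-216654) = 34160052834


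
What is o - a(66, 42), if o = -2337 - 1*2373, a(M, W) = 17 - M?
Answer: -4661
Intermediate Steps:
o = -4710 (o = -2337 - 2373 = -4710)
o - a(66, 42) = -4710 - (17 - 1*66) = -4710 - (17 - 66) = -4710 - 1*(-49) = -4710 + 49 = -4661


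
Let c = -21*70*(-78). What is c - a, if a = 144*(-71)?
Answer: 124884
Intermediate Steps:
c = 114660 (c = -1470*(-78) = 114660)
a = -10224
c - a = 114660 - 1*(-10224) = 114660 + 10224 = 124884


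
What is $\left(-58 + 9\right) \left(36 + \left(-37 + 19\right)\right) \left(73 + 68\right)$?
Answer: $-124362$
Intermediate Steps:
$\left(-58 + 9\right) \left(36 + \left(-37 + 19\right)\right) \left(73 + 68\right) = - 49 \left(36 - 18\right) 141 = \left(-49\right) 18 \cdot 141 = \left(-882\right) 141 = -124362$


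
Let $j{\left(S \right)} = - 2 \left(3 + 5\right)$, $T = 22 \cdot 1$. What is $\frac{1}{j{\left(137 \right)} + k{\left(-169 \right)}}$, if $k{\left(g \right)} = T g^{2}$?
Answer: $\frac{1}{628326} \approx 1.5915 \cdot 10^{-6}$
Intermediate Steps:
$T = 22$
$k{\left(g \right)} = 22 g^{2}$
$j{\left(S \right)} = -16$ ($j{\left(S \right)} = \left(-2\right) 8 = -16$)
$\frac{1}{j{\left(137 \right)} + k{\left(-169 \right)}} = \frac{1}{-16 + 22 \left(-169\right)^{2}} = \frac{1}{-16 + 22 \cdot 28561} = \frac{1}{-16 + 628342} = \frac{1}{628326}$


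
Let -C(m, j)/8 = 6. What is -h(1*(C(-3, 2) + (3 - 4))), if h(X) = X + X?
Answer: 98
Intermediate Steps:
C(m, j) = -48 (C(m, j) = -8*6 = -48)
h(X) = 2*X
-h(1*(C(-3, 2) + (3 - 4))) = -2*1*(-48 + (3 - 4)) = -2*1*(-48 - 1) = -2*1*(-49) = -2*(-49) = -1*(-98) = 98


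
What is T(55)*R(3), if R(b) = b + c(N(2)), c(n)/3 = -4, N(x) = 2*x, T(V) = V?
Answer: -495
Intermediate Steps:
c(n) = -12 (c(n) = 3*(-4) = -12)
R(b) = -12 + b (R(b) = b - 12 = -12 + b)
T(55)*R(3) = 55*(-12 + 3) = 55*(-9) = -495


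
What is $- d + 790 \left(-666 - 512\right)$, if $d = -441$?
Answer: $-930179$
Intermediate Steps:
$- d + 790 \left(-666 - 512\right) = \left(-1\right) \left(-441\right) + 790 \left(-666 - 512\right) = 441 + 790 \left(-1178\right) = 441 - 930620 = -930179$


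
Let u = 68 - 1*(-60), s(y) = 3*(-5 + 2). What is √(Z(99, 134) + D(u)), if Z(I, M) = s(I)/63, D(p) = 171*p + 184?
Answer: 3*√120169/7 ≈ 148.57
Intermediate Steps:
s(y) = -9 (s(y) = 3*(-3) = -9)
u = 128 (u = 68 + 60 = 128)
D(p) = 184 + 171*p
Z(I, M) = -⅐ (Z(I, M) = -9/63 = -9*1/63 = -⅐)
√(Z(99, 134) + D(u)) = √(-⅐ + (184 + 171*128)) = √(-⅐ + (184 + 21888)) = √(-⅐ + 22072) = √(154503/7) = 3*√120169/7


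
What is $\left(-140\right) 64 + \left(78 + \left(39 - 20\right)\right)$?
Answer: $-8863$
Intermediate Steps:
$\left(-140\right) 64 + \left(78 + \left(39 - 20\right)\right) = -8960 + \left(78 + \left(39 - 20\right)\right) = -8960 + \left(78 + 19\right) = -8960 + 97 = -8863$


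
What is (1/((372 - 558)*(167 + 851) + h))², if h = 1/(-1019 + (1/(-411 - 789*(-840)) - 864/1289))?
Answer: 1755280089526111154141521/62931469865393398572770596589255184 ≈ 2.7892e-11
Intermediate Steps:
h = -1299312000/1324869838711 (h = 1/(-1019 + (-1/840/(-1200) - 864*1/1289)) = 1/(-1019 + (-1/1200*(-1/840) - 864/1289)) = 1/(-1019 + (1/1008000 - 864/1289)) = 1/(-1019 - 870910711/1299312000) = 1/(-1324869838711/1299312000) = -1299312000/1324869838711 ≈ -0.00098071)
(1/((372 - 558)*(167 + 851) + h))² = (1/((372 - 558)*(167 + 851) - 1299312000/1324869838711))² = (1/(-186*1018 - 1299312000/1324869838711))² = (1/(-189348 - 1299312000/1324869838711))² = (1/(-250861455519562428/1324869838711))² = (-1324869838711/250861455519562428)² = 1755280089526111154141521/62931469865393398572770596589255184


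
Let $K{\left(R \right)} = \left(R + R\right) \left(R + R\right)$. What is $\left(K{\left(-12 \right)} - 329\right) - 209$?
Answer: $38$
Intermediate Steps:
$K{\left(R \right)} = 4 R^{2}$ ($K{\left(R \right)} = 2 R 2 R = 4 R^{2}$)
$\left(K{\left(-12 \right)} - 329\right) - 209 = \left(4 \left(-12\right)^{2} - 329\right) - 209 = \left(4 \cdot 144 - 329\right) - 209 = \left(576 - 329\right) - 209 = 247 - 209 = 38$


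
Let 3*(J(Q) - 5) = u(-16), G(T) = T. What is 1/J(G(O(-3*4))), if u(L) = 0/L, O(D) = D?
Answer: 1/5 ≈ 0.20000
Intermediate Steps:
u(L) = 0
J(Q) = 5 (J(Q) = 5 + (1/3)*0 = 5 + 0 = 5)
1/J(G(O(-3*4))) = 1/5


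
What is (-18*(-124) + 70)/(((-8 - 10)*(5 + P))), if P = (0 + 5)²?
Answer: -1151/270 ≈ -4.2630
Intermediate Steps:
P = 25 (P = 5² = 25)
(-18*(-124) + 70)/(((-8 - 10)*(5 + P))) = (-18*(-124) + 70)/(((-8 - 10)*(5 + 25))) = (2232 + 70)/((-18*30)) = 2302/(-540) = 2302*(-1/540) = -1151/270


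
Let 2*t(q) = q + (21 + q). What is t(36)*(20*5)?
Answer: 4650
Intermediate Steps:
t(q) = 21/2 + q (t(q) = (q + (21 + q))/2 = (21 + 2*q)/2 = 21/2 + q)
t(36)*(20*5) = (21/2 + 36)*(20*5) = (93/2)*100 = 4650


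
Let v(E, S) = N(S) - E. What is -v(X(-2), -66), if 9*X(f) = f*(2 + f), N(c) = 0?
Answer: 0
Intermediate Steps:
X(f) = f*(2 + f)/9 (X(f) = (f*(2 + f))/9 = f*(2 + f)/9)
v(E, S) = -E (v(E, S) = 0 - E = -E)
-v(X(-2), -66) = -(-1)*(⅑)*(-2)*(2 - 2) = -(-1)*(⅑)*(-2)*0 = -(-1)*0 = -1*0 = 0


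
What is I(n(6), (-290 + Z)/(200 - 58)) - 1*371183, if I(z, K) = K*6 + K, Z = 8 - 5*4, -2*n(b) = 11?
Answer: -26355050/71 ≈ -3.7120e+5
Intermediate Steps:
n(b) = -11/2 (n(b) = -1/2*11 = -11/2)
Z = -12 (Z = 8 - 20 = -12)
I(z, K) = 7*K (I(z, K) = 6*K + K = 7*K)
I(n(6), (-290 + Z)/(200 - 58)) - 1*371183 = 7*((-290 - 12)/(200 - 58)) - 1*371183 = 7*(-302/142) - 371183 = 7*(-302*1/142) - 371183 = 7*(-151/71) - 371183 = -1057/71 - 371183 = -26355050/71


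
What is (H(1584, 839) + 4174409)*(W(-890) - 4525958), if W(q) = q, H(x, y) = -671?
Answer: -18893877517824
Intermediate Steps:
(H(1584, 839) + 4174409)*(W(-890) - 4525958) = (-671 + 4174409)*(-890 - 4525958) = 4173738*(-4526848) = -18893877517824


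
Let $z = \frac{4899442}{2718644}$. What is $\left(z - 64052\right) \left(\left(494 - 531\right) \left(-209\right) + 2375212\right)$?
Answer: $- \frac{207470732357442735}{1359322} \approx -1.5263 \cdot 10^{11}$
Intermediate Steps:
$z = \frac{2449721}{1359322}$ ($z = 4899442 \cdot \frac{1}{2718644} = \frac{2449721}{1359322} \approx 1.8022$)
$\left(z - 64052\right) \left(\left(494 - 531\right) \left(-209\right) + 2375212\right) = \left(\frac{2449721}{1359322} - 64052\right) \left(\left(494 - 531\right) \left(-209\right) + 2375212\right) = - \frac{87064843023 \left(\left(-37\right) \left(-209\right) + 2375212\right)}{1359322} = - \frac{87064843023 \left(7733 + 2375212\right)}{1359322} = \left(- \frac{87064843023}{1359322}\right) 2382945 = - \frac{207470732357442735}{1359322}$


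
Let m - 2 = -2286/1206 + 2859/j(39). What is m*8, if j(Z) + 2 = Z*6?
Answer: 193177/1943 ≈ 99.422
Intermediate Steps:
j(Z) = -2 + 6*Z (j(Z) = -2 + Z*6 = -2 + 6*Z)
m = 193177/15544 (m = 2 + (-2286/1206 + 2859/(-2 + 6*39)) = 2 + (-2286*1/1206 + 2859/(-2 + 234)) = 2 + (-127/67 + 2859/232) = 2 + 162089/15544 = 193177/15544 ≈ 12.428)
m*8 = (193177/15544)*8 = 193177/1943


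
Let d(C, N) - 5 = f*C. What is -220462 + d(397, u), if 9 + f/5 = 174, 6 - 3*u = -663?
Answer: 107068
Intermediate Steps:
u = 223 (u = 2 - 1/3*(-663) = 2 + 221 = 223)
f = 825 (f = -45 + 5*174 = -45 + 870 = 825)
d(C, N) = 5 + 825*C
-220462 + d(397, u) = -220462 + (5 + 825*397) = -220462 + (5 + 327525) = -220462 + 327530 = 107068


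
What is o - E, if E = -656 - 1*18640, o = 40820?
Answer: 60116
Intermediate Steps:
E = -19296 (E = -656 - 18640 = -19296)
o - E = 40820 - 1*(-19296) = 40820 + 19296 = 60116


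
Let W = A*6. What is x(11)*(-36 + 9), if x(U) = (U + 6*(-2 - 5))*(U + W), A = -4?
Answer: -10881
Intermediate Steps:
W = -24 (W = -4*6 = -24)
x(U) = (-42 + U)*(-24 + U) (x(U) = (U + 6*(-2 - 5))*(U - 24) = (U + 6*(-7))*(-24 + U) = (U - 42)*(-24 + U) = (-42 + U)*(-24 + U))
x(11)*(-36 + 9) = (1008 + 11² - 66*11)*(-36 + 9) = (1008 + 121 - 726)*(-27) = 403*(-27) = -10881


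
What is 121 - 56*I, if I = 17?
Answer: -831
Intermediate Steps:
121 - 56*I = 121 - 56*17 = 121 - 952 = -831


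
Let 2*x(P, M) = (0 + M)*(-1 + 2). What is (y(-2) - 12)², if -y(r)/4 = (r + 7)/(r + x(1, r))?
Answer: 256/9 ≈ 28.444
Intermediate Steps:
x(P, M) = M/2 (x(P, M) = ((0 + M)*(-1 + 2))/2 = (M*1)/2 = M/2)
y(r) = -8*(7 + r)/(3*r) (y(r) = -4*(r + 7)/(r + r/2) = -4*(7 + r)/(3*r/2) = -4*(7 + r)*2/(3*r) = -8*(7 + r)/(3*r))
(y(-2) - 12)² = ((8/3)*(-7 - 1*(-2))/(-2) - 12)² = ((8/3)*(-½)*(-7 + 2) - 12)² = ((8/3)*(-½)*(-5) - 12)² = (20/3 - 12)² = (-16/3)² = 256/9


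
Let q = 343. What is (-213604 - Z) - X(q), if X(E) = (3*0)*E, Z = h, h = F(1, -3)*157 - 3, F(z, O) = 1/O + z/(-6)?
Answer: -427045/2 ≈ -2.1352e+5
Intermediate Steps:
F(z, O) = 1/O - z/6 (F(z, O) = 1/O + z*(-⅙) = 1/O - z/6)
h = -163/2 (h = (1/(-3) - ⅙*1)*157 - 3 = (-⅓ - ⅙)*157 - 3 = -½*157 - 3 = -157/2 - 3 = -163/2 ≈ -81.500)
Z = -163/2 ≈ -81.500
X(E) = 0 (X(E) = 0*E = 0)
(-213604 - Z) - X(q) = (-213604 - 1*(-163/2)) - 1*0 = (-213604 + 163/2) + 0 = -427045/2 + 0 = -427045/2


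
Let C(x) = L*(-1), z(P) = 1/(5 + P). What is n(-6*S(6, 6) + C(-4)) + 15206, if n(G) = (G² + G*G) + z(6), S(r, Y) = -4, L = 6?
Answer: 174395/11 ≈ 15854.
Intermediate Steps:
C(x) = -6 (C(x) = 6*(-1) = -6)
n(G) = 1/11 + 2*G² (n(G) = (G² + G*G) + 1/(5 + 6) = (G² + G²) + 1/11 = 2*G² + 1/11 = 1/11 + 2*G²)
n(-6*S(6, 6) + C(-4)) + 15206 = (1/11 + 2*(-6*(-4) - 6)²) + 15206 = (1/11 + 2*(24 - 6)²) + 15206 = (1/11 + 2*18²) + 15206 = (1/11 + 2*324) + 15206 = (1/11 + 648) + 15206 = 7129/11 + 15206 = 174395/11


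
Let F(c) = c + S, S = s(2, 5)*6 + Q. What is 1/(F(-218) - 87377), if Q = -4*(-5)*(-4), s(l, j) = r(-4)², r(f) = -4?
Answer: -1/87579 ≈ -1.1418e-5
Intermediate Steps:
s(l, j) = 16 (s(l, j) = (-4)² = 16)
Q = -80 (Q = 20*(-4) = -80)
S = 16 (S = 16*6 - 80 = 96 - 80 = 16)
F(c) = 16 + c (F(c) = c + 16 = 16 + c)
1/(F(-218) - 87377) = 1/((16 - 218) - 87377) = 1/(-202 - 87377) = 1/(-87579) = -1/87579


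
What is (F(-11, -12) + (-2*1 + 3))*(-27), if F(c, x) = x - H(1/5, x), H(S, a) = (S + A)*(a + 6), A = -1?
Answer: 2133/5 ≈ 426.60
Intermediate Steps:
H(S, a) = (-1 + S)*(6 + a) (H(S, a) = (S - 1)*(a + 6) = (-1 + S)*(6 + a))
F(c, x) = 24/5 + 9*x/5 (F(c, x) = x - (-6 - x + 6/5 + x/5) = x - (-24/5 - 4*x/5) = x + (24/5 + 4*x/5) = 24/5 + 9*x/5)
(F(-11, -12) + (-2*1 + 3))*(-27) = ((24/5 + (9/5)*(-12)) + (-2*1 + 3))*(-27) = ((24/5 - 108/5) + (-2 + 3))*(-27) = (-84/5 + 1)*(-27) = -79/5*(-27) = 2133/5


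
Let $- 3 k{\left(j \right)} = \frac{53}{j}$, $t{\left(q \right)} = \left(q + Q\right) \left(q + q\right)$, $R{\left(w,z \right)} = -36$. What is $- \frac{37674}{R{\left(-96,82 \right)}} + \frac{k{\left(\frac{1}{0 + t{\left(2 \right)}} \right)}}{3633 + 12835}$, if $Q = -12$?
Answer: $\frac{25851703}{24702} \approx 1046.5$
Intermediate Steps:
$t{\left(q \right)} = 2 q \left(-12 + q\right)$ ($t{\left(q \right)} = \left(q - 12\right) \left(q + q\right) = \left(-12 + q\right) 2 q = 2 q \left(-12 + q\right)$)
$k{\left(j \right)} = - \frac{53}{3 j}$ ($k{\left(j \right)} = - \frac{53 \frac{1}{j}}{3} = - \frac{53}{3 j}$)
$- \frac{37674}{R{\left(-96,82 \right)}} + \frac{k{\left(\frac{1}{0 + t{\left(2 \right)}} \right)}}{3633 + 12835} = - \frac{37674}{-36} + \frac{\left(- \frac{53}{3}\right) \frac{1}{\frac{1}{0 + 2 \cdot 2 \left(-12 + 2\right)}}}{3633 + 12835} = \left(-37674\right) \left(- \frac{1}{36}\right) + \frac{\left(- \frac{53}{3}\right) \frac{1}{\frac{1}{0 + 2 \cdot 2 \left(-10\right)}}}{16468} = \frac{2093}{2} + - \frac{53}{3 \frac{1}{0 - 40}} \cdot \frac{1}{16468} = \frac{2093}{2} + - \frac{53}{3 \frac{1}{-40}} \cdot \frac{1}{16468} = \frac{2093}{2} + - \frac{53}{3 \left(- \frac{1}{40}\right)} \frac{1}{16468} = \frac{2093}{2} + \left(- \frac{53}{3}\right) \left(-40\right) \frac{1}{16468} = \frac{2093}{2} + \frac{2120}{3} \cdot \frac{1}{16468} = \frac{2093}{2} + \frac{530}{12351} = \frac{25851703}{24702}$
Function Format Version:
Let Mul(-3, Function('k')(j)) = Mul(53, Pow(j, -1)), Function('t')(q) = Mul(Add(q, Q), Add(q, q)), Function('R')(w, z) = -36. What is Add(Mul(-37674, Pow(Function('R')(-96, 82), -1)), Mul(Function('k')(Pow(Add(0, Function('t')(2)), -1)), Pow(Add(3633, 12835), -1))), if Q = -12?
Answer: Rational(25851703, 24702) ≈ 1046.5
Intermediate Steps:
Function('t')(q) = Mul(2, q, Add(-12, q)) (Function('t')(q) = Mul(Add(q, -12), Add(q, q)) = Mul(Add(-12, q), Mul(2, q)) = Mul(2, q, Add(-12, q)))
Function('k')(j) = Mul(Rational(-53, 3), Pow(j, -1)) (Function('k')(j) = Mul(Rational(-1, 3), Mul(53, Pow(j, -1))) = Mul(Rational(-53, 3), Pow(j, -1)))
Add(Mul(-37674, Pow(Function('R')(-96, 82), -1)), Mul(Function('k')(Pow(Add(0, Function('t')(2)), -1)), Pow(Add(3633, 12835), -1))) = Add(Mul(-37674, Pow(-36, -1)), Mul(Mul(Rational(-53, 3), Pow(Pow(Add(0, Mul(2, 2, Add(-12, 2))), -1), -1)), Pow(Add(3633, 12835), -1))) = Add(Mul(-37674, Rational(-1, 36)), Mul(Mul(Rational(-53, 3), Pow(Pow(Add(0, Mul(2, 2, -10)), -1), -1)), Pow(16468, -1))) = Add(Rational(2093, 2), Mul(Mul(Rational(-53, 3), Pow(Pow(Add(0, -40), -1), -1)), Rational(1, 16468))) = Add(Rational(2093, 2), Mul(Mul(Rational(-53, 3), Pow(Pow(-40, -1), -1)), Rational(1, 16468))) = Add(Rational(2093, 2), Mul(Mul(Rational(-53, 3), Pow(Rational(-1, 40), -1)), Rational(1, 16468))) = Add(Rational(2093, 2), Mul(Mul(Rational(-53, 3), -40), Rational(1, 16468))) = Add(Rational(2093, 2), Mul(Rational(2120, 3), Rational(1, 16468))) = Add(Rational(2093, 2), Rational(530, 12351)) = Rational(25851703, 24702)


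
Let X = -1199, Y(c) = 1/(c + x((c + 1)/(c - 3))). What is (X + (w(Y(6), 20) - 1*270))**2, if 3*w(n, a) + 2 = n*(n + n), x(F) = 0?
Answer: 6298168321/2916 ≈ 2.1599e+6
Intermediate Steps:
Y(c) = 1/c (Y(c) = 1/(c + 0) = 1/c)
w(n, a) = -2/3 + 2*n**2/3 (w(n, a) = -2/3 + (n*(n + n))/3 = -2/3 + (n*(2*n))/3 = -2/3 + (2*n**2)/3 = -2/3 + 2*n**2/3)
(X + (w(Y(6), 20) - 1*270))**2 = (-1199 + ((-2/3 + 2*(1/6)**2/3) - 1*270))**2 = (-1199 + ((-2/3 + 2*(1/6)**2/3) - 270))**2 = (-1199 + ((-2/3 + (2/3)*(1/36)) - 270))**2 = (-1199 + ((-2/3 + 1/54) - 270))**2 = (-1199 + (-35/54 - 270))**2 = (-1199 - 14615/54)**2 = (-79361/54)**2 = 6298168321/2916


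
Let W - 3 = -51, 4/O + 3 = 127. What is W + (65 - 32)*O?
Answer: -1455/31 ≈ -46.935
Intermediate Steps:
O = 1/31 (O = 4/(-3 + 127) = 4/124 = 4*(1/124) = 1/31 ≈ 0.032258)
W = -48 (W = 3 - 51 = -48)
W + (65 - 32)*O = -48 + (65 - 32)*(1/31) = -48 + 33*(1/31) = -48 + 33/31 = -1455/31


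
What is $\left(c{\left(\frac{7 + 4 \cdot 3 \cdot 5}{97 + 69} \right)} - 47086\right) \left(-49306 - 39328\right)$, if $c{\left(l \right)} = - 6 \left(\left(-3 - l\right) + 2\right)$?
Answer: $\frac{346331948326}{83} \approx 4.1727 \cdot 10^{9}$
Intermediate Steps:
$c{\left(l \right)} = 6 + 6 l$ ($c{\left(l \right)} = - 6 \left(-1 - l\right) = 6 + 6 l$)
$\left(c{\left(\frac{7 + 4 \cdot 3 \cdot 5}{97 + 69} \right)} - 47086\right) \left(-49306 - 39328\right) = \left(\left(6 + 6 \frac{7 + 4 \cdot 3 \cdot 5}{97 + 69}\right) - 47086\right) \left(-49306 - 39328\right) = \left(\left(6 + 6 \frac{7 + 12 \cdot 5}{166}\right) - 47086\right) \left(-88634\right) = \left(\left(6 + 6 \left(7 + 60\right) \frac{1}{166}\right) - 47086\right) \left(-88634\right) = \left(\left(6 + 6 \cdot 67 \cdot \frac{1}{166}\right) - 47086\right) \left(-88634\right) = \left(\left(6 + 6 \cdot \frac{67}{166}\right) - 47086\right) \left(-88634\right) = \left(\left(6 + \frac{201}{83}\right) - 47086\right) \left(-88634\right) = \left(\frac{699}{83} - 47086\right) \left(-88634\right) = \left(- \frac{3907439}{83}\right) \left(-88634\right) = \frac{346331948326}{83}$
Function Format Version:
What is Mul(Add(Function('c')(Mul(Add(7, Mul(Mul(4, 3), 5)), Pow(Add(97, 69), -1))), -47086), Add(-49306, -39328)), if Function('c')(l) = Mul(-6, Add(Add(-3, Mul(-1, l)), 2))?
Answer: Rational(346331948326, 83) ≈ 4.1727e+9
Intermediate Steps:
Function('c')(l) = Add(6, Mul(6, l)) (Function('c')(l) = Mul(-6, Add(-1, Mul(-1, l))) = Add(6, Mul(6, l)))
Mul(Add(Function('c')(Mul(Add(7, Mul(Mul(4, 3), 5)), Pow(Add(97, 69), -1))), -47086), Add(-49306, -39328)) = Mul(Add(Add(6, Mul(6, Mul(Add(7, Mul(Mul(4, 3), 5)), Pow(Add(97, 69), -1)))), -47086), Add(-49306, -39328)) = Mul(Add(Add(6, Mul(6, Mul(Add(7, Mul(12, 5)), Pow(166, -1)))), -47086), -88634) = Mul(Add(Add(6, Mul(6, Mul(Add(7, 60), Rational(1, 166)))), -47086), -88634) = Mul(Add(Add(6, Mul(6, Mul(67, Rational(1, 166)))), -47086), -88634) = Mul(Add(Add(6, Mul(6, Rational(67, 166))), -47086), -88634) = Mul(Add(Add(6, Rational(201, 83)), -47086), -88634) = Mul(Add(Rational(699, 83), -47086), -88634) = Mul(Rational(-3907439, 83), -88634) = Rational(346331948326, 83)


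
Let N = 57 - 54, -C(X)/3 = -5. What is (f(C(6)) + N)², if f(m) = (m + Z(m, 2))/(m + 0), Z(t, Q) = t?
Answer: 25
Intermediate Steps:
C(X) = 15 (C(X) = -3*(-5) = 15)
f(m) = 2 (f(m) = (m + m)/(m + 0) = (2*m)/m = 2)
N = 3
(f(C(6)) + N)² = (2 + 3)² = 5² = 25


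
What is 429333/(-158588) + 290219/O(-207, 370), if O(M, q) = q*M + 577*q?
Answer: -796902308/1356918575 ≈ -0.58729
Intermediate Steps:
O(M, q) = 577*q + M*q (O(M, q) = M*q + 577*q = 577*q + M*q)
429333/(-158588) + 290219/O(-207, 370) = 429333/(-158588) + 290219/((370*(577 - 207))) = 429333*(-1/158588) + 290219/((370*370)) = -429333/158588 + 290219/136900 = -796902308/1356918575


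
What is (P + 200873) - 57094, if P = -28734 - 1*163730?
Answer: -48685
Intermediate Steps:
P = -192464 (P = -28734 - 163730 = -192464)
(P + 200873) - 57094 = (-192464 + 200873) - 57094 = 8409 - 57094 = -48685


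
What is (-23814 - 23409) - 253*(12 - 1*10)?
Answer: -47729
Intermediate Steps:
(-23814 - 23409) - 253*(12 - 1*10) = -47223 - 253*(12 - 10) = -47223 - 253*2 = -47223 - 506 = -47729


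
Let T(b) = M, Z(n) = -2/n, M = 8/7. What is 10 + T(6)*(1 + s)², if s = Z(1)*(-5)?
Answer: 1038/7 ≈ 148.29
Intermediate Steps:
M = 8/7 (M = 8*(⅐) = 8/7 ≈ 1.1429)
T(b) = 8/7
s = 10 (s = -2/1*(-5) = -2*1*(-5) = -2*(-5) = 10)
10 + T(6)*(1 + s)² = 10 + 8*(1 + 10)²/7 = 10 + (8/7)*11² = 10 + (8/7)*121 = 10 + 968/7 = 1038/7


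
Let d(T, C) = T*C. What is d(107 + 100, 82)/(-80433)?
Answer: -1886/8937 ≈ -0.21103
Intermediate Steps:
d(T, C) = C*T
d(107 + 100, 82)/(-80433) = (82*(107 + 100))/(-80433) = (82*207)*(-1/80433) = 16974*(-1/80433) = -1886/8937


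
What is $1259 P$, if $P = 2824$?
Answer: $3555416$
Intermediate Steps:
$1259 P = 1259 \cdot 2824 = 3555416$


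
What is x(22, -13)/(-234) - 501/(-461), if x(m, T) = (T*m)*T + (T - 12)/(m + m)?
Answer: -70246091/4746456 ≈ -14.800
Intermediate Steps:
x(m, T) = m*T² + (-12 + T)/(2*m) (x(m, T) = m*T² + (-12 + T)/((2*m)) = m*T² + (-12 + T)*(1/(2*m)) = m*T² + (-12 + T)/(2*m))
x(22, -13)/(-234) - 501/(-461) = ((-6 + (½)*(-13) + (-13)²*22²)/22)/(-234) - 501/(-461) = ((-6 - 13/2 + 169*484)/22)*(-1/234) - 501*(-1/461) = ((-6 - 13/2 + 81796)/22)*(-1/234) + 501/461 = ((1/22)*(163567/2))*(-1/234) + 501/461 = (163567/44)*(-1/234) + 501/461 = -163567/10296 + 501/461 = -70246091/4746456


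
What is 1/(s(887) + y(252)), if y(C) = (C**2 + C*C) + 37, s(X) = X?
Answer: 1/127932 ≈ 7.8166e-6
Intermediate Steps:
y(C) = 37 + 2*C**2 (y(C) = (C**2 + C**2) + 37 = 2*C**2 + 37 = 37 + 2*C**2)
1/(s(887) + y(252)) = 1/(887 + (37 + 2*252**2)) = 1/(887 + (37 + 2*63504)) = 1/(887 + (37 + 127008)) = 1/(887 + 127045) = 1/127932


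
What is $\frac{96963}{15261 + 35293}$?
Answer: $\frac{96963}{50554} \approx 1.918$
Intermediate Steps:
$\frac{96963}{15261 + 35293} = \frac{96963}{50554}$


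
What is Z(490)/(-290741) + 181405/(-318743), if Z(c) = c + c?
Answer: -53054239245/92671658563 ≈ -0.57250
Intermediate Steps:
Z(c) = 2*c
Z(490)/(-290741) + 181405/(-318743) = (2*490)/(-290741) + 181405/(-318743) = 980*(-1/290741) + 181405*(-1/318743) = -980/290741 - 181405/318743 = -53054239245/92671658563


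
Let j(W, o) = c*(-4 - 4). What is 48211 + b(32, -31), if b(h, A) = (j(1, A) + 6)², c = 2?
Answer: 48311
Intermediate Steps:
j(W, o) = -16 (j(W, o) = 2*(-4 - 4) = 2*(-8) = -16)
b(h, A) = 100 (b(h, A) = (-16 + 6)² = (-10)² = 100)
48211 + b(32, -31) = 48211 + 100 = 48311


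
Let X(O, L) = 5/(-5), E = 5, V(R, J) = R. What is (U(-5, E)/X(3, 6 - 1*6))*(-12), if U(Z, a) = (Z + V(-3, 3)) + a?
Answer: -36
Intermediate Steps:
X(O, L) = -1 (X(O, L) = 5*(-⅕) = -1)
U(Z, a) = -3 + Z + a (U(Z, a) = (Z - 3) + a = (-3 + Z) + a = -3 + Z + a)
(U(-5, E)/X(3, 6 - 1*6))*(-12) = ((-3 - 5 + 5)/(-1))*(-12) = -3*(-1)*(-12) = 3*(-12) = -36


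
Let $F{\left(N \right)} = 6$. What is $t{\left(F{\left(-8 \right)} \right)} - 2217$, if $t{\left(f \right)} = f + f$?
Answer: $-2205$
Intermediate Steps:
$t{\left(f \right)} = 2 f$
$t{\left(F{\left(-8 \right)} \right)} - 2217 = 2 \cdot 6 - 2217 = 12 - 2217 = -2205$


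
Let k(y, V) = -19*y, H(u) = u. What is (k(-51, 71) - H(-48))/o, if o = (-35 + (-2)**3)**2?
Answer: 1017/1849 ≈ 0.55003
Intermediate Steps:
o = 1849 (o = (-35 - 8)**2 = (-43)**2 = 1849)
(k(-51, 71) - H(-48))/o = (-19*(-51) - 1*(-48))/1849 = (969 + 48)*(1/1849) = 1017*(1/1849) = 1017/1849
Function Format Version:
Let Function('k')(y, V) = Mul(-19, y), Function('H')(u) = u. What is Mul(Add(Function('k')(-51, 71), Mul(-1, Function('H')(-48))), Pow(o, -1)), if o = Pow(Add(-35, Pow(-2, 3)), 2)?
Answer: Rational(1017, 1849) ≈ 0.55003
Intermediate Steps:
o = 1849 (o = Pow(Add(-35, -8), 2) = Pow(-43, 2) = 1849)
Mul(Add(Function('k')(-51, 71), Mul(-1, Function('H')(-48))), Pow(o, -1)) = Mul(Add(Mul(-19, -51), Mul(-1, -48)), Pow(1849, -1)) = Mul(Add(969, 48), Rational(1, 1849)) = Mul(1017, Rational(1, 1849)) = Rational(1017, 1849)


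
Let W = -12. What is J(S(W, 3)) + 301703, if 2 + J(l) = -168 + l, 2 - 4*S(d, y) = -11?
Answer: 1206145/4 ≈ 3.0154e+5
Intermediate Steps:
S(d, y) = 13/4 (S(d, y) = 1/2 - 1/4*(-11) = 1/2 + 11/4 = 13/4)
J(l) = -170 + l (J(l) = -2 + (-168 + l) = -170 + l)
J(S(W, 3)) + 301703 = (-170 + 13/4) + 301703 = -667/4 + 301703 = 1206145/4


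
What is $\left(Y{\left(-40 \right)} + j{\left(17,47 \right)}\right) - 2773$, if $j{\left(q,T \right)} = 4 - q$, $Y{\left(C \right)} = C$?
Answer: $-2826$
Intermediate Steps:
$\left(Y{\left(-40 \right)} + j{\left(17,47 \right)}\right) - 2773 = \left(-40 + \left(4 - 17\right)\right) - 2773 = \left(-40 - 13\right) - 2773 = -53 - 2773 = -2826$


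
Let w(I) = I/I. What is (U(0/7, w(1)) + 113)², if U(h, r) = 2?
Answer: 13225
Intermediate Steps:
w(I) = 1
(U(0/7, w(1)) + 113)² = (2 + 113)² = 115² = 13225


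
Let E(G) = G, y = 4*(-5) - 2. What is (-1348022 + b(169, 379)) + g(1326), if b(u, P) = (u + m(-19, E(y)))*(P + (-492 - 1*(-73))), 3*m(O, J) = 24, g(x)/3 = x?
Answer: -1351124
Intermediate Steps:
g(x) = 3*x
y = -22 (y = -20 - 2 = -22)
m(O, J) = 8 (m(O, J) = (1/3)*24 = 8)
b(u, P) = (-419 + P)*(8 + u) (b(u, P) = (u + 8)*(P + (-492 - 1*(-73))) = (8 + u)*(P + (-492 + 73)) = (8 + u)*(P - 419) = (8 + u)*(-419 + P) = (-419 + P)*(8 + u))
(-1348022 + b(169, 379)) + g(1326) = (-1348022 + (-3352 - 419*169 + 8*379 + 379*169)) + 3*1326 = (-1348022 + (-3352 - 70811 + 3032 + 64051)) + 3978 = (-1348022 - 7080) + 3978 = -1355102 + 3978 = -1351124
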